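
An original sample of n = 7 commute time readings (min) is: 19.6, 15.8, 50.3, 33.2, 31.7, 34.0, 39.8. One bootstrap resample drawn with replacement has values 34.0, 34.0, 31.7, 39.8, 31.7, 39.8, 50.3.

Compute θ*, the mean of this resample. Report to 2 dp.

Mean = (34.0 + 34.0 + 31.7 + 39.8 + 31.7 + 39.8 + 50.3) / 7 = 261.30 / 7 = 37.33

θ* = 37.33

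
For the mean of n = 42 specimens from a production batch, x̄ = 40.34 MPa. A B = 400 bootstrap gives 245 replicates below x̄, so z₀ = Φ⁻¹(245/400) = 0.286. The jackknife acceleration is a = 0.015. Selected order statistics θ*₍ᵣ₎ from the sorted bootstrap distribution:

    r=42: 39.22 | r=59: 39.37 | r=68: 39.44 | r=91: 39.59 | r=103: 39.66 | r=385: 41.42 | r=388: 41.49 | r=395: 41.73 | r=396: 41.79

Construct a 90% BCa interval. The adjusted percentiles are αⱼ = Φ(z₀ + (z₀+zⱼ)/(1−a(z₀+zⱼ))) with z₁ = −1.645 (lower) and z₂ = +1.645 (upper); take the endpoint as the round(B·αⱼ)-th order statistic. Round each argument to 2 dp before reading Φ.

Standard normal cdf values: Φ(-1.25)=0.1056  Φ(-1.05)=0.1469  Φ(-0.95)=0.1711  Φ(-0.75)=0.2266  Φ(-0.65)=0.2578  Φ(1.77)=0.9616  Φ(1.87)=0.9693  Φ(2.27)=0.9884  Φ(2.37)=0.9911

(39.37, 41.73)

Lower: z₀ + z₁ = 0.286 + (-1.645) = -1.359; 1 − a(z₀+z₁) = 1 − (0.015)(-1.359) = 1.0204; argument = 0.286 + (-1.359)/1.0204 = -1.0459 → -1.05.
α₁ = Φ(-1.05) = 0.1469; rank = round(400 × 0.1469) = 59; θ*₍59₎ = 39.37.
Upper: z₀ + z₂ = 1.931; 1 − a(z₀+z₂) = 0.9710; argument = 2.2746 → 2.27; α₂ = 0.9884; rank = 395; θ*₍395₎ = 41.73.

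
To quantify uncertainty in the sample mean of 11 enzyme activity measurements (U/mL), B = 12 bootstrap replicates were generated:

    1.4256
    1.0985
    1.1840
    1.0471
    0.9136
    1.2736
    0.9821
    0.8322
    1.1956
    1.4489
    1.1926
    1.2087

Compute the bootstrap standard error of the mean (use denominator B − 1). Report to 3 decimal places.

SE* = 0.188

Bootstrap SE is the standard deviation of the 12 replicate means.
Mean of replicates: (1.4256 + 1.0985 + 1.1840 + 1.0471 + 0.9136 + 1.2736 + 0.9821 + 0.8322 + 1.1956 + 1.4489 + 1.1926 + 1.2087) / 12 = 13.80250 / 12 = 1.15021
Sum of squared deviations: (+0.27539)² + (−0.05171)² + (+0.03379)² + (−0.10311)² + (−0.23661)² + (+0.12339)² + (−0.16811)² + (−0.31801)² + (+0.04539)² + (+0.29869)² + (+0.04239)² + (+0.05849)² = 0.38738
Variance = 0.38738 / 11 = 0.03522
SE* = √0.03522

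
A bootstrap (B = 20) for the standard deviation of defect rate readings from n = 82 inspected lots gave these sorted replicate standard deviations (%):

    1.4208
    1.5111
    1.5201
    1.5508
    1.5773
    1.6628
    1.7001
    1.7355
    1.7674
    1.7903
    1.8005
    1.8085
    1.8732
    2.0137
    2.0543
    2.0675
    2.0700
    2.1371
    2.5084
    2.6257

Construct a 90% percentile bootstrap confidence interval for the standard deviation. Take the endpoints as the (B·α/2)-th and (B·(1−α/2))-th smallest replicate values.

α = 0.10; lower rank = 20 × 0.050 = 1; upper rank = 20 × 0.950 = 19.
The 1st smallest replicate is 1.4208; the 19th is 2.5084.

(1.4208, 2.5084)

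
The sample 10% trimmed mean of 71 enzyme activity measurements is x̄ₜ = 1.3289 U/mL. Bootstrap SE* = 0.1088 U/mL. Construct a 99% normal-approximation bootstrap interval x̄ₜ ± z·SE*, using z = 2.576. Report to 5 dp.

(1.04863, 1.60917)

Margin = 2.576 × 0.1088 = 0.280269
Interval: 1.3289 ± 0.280269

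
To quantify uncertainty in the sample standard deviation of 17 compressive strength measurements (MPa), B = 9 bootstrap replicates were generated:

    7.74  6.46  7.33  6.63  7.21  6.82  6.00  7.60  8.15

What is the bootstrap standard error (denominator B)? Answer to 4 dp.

Bootstrap SE is the standard deviation of the 9 replicate standard deviations.
Mean of replicates: (7.74 + 6.46 + 7.33 + 6.63 + 7.21 + 6.82 + 6.00 + 7.60 + 8.15) / 9 = 63.94000 / 9 = 7.10444
Sum of squared deviations: (+0.63556)² + (−0.64444)² + (+0.22556)² + (−0.47444)² + (+0.10556)² + (−0.28444)² + (−1.10444)² + (+0.49556)² + (+1.04556)² = 3.74582
Variance = 3.74582 / 9 = 0.41620
SE* = √0.41620

SE* = 0.6451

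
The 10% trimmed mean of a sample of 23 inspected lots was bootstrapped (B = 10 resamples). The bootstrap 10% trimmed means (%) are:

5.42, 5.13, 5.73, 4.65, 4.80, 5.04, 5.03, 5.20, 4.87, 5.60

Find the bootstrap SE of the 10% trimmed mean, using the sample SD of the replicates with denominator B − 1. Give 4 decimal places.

SE* = 0.3483

Bootstrap SE is the standard deviation of the 10 replicate 10% trimmed means.
Mean of replicates: (5.42 + 5.13 + 5.73 + 4.65 + 4.80 + 5.04 + 5.03 + 5.20 + 4.87 + 5.60) / 10 = 51.47000 / 10 = 5.14700
Sum of squared deviations: (+0.27300)² + (−0.01700)² + (+0.58300)² + (−0.49700)² + (−0.34700)² + (−0.10700)² + (−0.11700)² + (+0.05300)² + (−0.27700)² + (+0.45300)² = 1.09201
Variance = 1.09201 / 9 = 0.12133
SE* = √0.12133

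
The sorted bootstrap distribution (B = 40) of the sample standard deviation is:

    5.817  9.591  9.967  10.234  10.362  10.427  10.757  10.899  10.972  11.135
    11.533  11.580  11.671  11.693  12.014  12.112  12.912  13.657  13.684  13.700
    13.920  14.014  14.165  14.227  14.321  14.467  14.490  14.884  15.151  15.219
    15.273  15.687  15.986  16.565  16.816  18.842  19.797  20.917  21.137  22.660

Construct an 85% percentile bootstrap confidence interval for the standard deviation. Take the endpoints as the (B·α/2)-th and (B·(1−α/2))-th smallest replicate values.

(9.967, 19.797)

α = 0.15; lower rank = 40 × 0.075 = 3; upper rank = 40 × 0.925 = 37.
The 3rd smallest replicate is 9.967; the 37th is 19.797.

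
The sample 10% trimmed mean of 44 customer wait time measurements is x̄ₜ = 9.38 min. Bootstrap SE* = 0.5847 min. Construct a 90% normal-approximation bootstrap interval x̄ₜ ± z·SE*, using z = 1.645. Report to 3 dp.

(8.418, 10.342)

Margin = 1.645 × 0.5847 = 0.9618
Interval: 9.38 ± 0.9618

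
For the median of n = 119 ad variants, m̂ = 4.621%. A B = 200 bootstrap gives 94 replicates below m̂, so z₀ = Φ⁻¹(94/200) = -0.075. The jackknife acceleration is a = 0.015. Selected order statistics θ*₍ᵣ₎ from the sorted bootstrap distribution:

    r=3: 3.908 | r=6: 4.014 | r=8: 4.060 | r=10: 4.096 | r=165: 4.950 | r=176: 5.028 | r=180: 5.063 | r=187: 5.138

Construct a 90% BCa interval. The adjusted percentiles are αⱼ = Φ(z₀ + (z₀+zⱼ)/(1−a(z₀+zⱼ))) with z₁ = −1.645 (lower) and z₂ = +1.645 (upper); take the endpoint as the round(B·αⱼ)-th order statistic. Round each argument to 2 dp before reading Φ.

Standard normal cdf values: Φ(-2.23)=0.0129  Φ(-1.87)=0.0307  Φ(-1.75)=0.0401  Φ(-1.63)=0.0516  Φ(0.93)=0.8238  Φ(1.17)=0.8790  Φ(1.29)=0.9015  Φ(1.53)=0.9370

(4.060, 5.138)

Lower: z₀ + z₁ = -0.075 + (-1.645) = -1.720; 1 − a(z₀+z₁) = 1 − (0.015)(-1.720) = 1.0258; argument = -0.075 + (-1.720)/1.0258 = -1.7517 → -1.75.
α₁ = Φ(-1.75) = 0.0401; rank = round(200 × 0.0401) = 8; θ*₍8₎ = 4.060.
Upper: z₀ + z₂ = 1.570; 1 − a(z₀+z₂) = 0.9765; argument = 1.5329 → 1.53; α₂ = 0.9370; rank = 187; θ*₍187₎ = 5.138.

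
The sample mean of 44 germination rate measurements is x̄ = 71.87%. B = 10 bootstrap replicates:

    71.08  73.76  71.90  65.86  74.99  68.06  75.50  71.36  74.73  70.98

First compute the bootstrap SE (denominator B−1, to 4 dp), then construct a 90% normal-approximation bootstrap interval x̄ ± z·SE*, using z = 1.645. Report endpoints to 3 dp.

Mean of replicates = 71.8220; sum of squared deviations = 86.9534; SE* = √(86.9534/9) = 3.1083
Margin = 1.645 × 3.1083 = 5.1132
Interval: 71.87 ± 5.1132

(66.757, 76.983)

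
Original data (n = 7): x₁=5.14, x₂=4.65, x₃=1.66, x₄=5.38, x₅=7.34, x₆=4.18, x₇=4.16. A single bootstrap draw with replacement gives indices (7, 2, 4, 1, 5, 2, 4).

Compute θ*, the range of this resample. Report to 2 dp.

Resample values: 4.16, 4.65, 5.38, 5.14, 7.34, 4.65, 5.38.
Range = 7.34 − 4.16 = 3.18

θ* = 3.18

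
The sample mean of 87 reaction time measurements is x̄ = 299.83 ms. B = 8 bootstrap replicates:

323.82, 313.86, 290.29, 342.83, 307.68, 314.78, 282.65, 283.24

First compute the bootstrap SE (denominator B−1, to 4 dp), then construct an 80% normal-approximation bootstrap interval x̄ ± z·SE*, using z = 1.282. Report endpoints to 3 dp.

Mean of replicates = 307.3938; sum of squared deviations = 3110.1956; SE* = √(3110.1956/7) = 21.0787
Margin = 1.282 × 21.0787 = 27.0229
Interval: 299.83 ± 27.0229

(272.807, 326.853)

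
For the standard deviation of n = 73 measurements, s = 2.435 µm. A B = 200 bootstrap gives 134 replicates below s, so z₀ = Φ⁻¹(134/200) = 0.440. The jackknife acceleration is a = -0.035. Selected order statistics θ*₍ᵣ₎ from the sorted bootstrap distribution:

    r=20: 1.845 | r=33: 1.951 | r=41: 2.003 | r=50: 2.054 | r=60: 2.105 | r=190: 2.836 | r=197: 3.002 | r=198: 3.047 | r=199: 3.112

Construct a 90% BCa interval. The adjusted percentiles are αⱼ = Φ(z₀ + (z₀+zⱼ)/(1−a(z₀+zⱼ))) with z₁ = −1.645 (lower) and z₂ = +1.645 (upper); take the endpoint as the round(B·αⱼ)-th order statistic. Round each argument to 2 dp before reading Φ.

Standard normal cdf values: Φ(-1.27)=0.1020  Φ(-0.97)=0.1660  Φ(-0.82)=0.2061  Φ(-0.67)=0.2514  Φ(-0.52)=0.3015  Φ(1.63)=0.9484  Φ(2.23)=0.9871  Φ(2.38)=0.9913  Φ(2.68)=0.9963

Lower: z₀ + z₁ = 0.440 + (-1.645) = -1.205; 1 − a(z₀+z₁) = 1 − (-0.035)(-1.205) = 0.9578; argument = 0.440 + (-1.205)/0.9578 = -0.8181 → -0.82.
α₁ = Φ(-0.82) = 0.2061; rank = round(200 × 0.2061) = 41; θ*₍41₎ = 2.003.
Upper: z₀ + z₂ = 2.085; 1 − a(z₀+z₂) = 1.0730; argument = 2.3832 → 2.38; α₂ = 0.9913; rank = 198; θ*₍198₎ = 3.047.

(2.003, 3.047)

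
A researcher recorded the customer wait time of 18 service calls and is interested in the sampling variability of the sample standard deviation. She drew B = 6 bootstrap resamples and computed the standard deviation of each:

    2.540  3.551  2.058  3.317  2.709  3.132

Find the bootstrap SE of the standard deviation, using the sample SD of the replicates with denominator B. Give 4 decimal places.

SE* = 0.5042

Bootstrap SE is the standard deviation of the 6 replicate standard deviations.
Mean of replicates: (2.540 + 3.551 + 2.058 + 3.317 + 2.709 + 3.132) / 6 = 17.30700 / 6 = 2.88450
Sum of squared deviations: (−0.34450)² + (+0.66650)² + (−0.82650)² + (+0.43250)² + (−0.17550)² + (+0.24750)² = 1.52512
Variance = 1.52512 / 6 = 0.25419
SE* = √0.25419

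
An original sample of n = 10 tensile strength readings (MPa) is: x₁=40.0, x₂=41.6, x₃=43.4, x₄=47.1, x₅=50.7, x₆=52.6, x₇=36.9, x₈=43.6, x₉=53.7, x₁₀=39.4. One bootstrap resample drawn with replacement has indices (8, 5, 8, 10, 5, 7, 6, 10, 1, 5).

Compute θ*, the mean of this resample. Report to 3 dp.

θ* = 44.760

Resample values: 43.6, 50.7, 43.6, 39.4, 50.7, 36.9, 52.6, 39.4, 40.0, 50.7.
Mean = (43.6 + 50.7 + 43.6 + 39.4 + 50.7 + 36.9 + 52.6 + 39.4 + 40.0 + 50.7) / 10 = 447.60 / 10 = 44.760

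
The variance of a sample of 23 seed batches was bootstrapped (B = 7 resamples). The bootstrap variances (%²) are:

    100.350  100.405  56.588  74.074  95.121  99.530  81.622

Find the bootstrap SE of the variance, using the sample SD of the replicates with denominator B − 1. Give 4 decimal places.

SE* = 16.8400

Bootstrap SE is the standard deviation of the 7 replicate variances.
Mean of replicates: (100.350 + 100.405 + 56.588 + 74.074 + 95.121 + 99.530 + 81.622) / 7 = 607.69000 / 7 = 86.81286
Sum of squared deviations: (+13.53714)² + (+13.59214)² + (−30.22486)² + (−12.73886)² + (+8.30814)² + (+12.71714)² + (−5.19086)² = 1701.51701
Variance = 1701.51701 / 6 = 283.58617
SE* = √283.58617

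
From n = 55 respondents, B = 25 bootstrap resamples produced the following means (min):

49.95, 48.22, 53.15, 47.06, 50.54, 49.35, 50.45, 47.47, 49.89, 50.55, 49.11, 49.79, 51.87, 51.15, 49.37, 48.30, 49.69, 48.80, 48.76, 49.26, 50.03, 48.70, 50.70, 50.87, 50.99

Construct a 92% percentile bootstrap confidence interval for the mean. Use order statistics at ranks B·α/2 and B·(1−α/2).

(47.06, 51.87)

Sorted replicates: 47.06, 47.47, 48.22, 48.30, 48.70, 48.76, 48.80, 49.11, 49.26, 49.35, 49.37, 49.69, 49.79, 49.89, 49.95, 50.03, 50.45, 50.54, 50.55, 50.70, 50.87, 50.99, 51.15, 51.87, 53.15
α = 0.08; lower rank = 25 × 0.040 = 1; upper rank = 25 × 0.960 = 24.
The 1st smallest replicate is 47.06; the 24th is 51.87.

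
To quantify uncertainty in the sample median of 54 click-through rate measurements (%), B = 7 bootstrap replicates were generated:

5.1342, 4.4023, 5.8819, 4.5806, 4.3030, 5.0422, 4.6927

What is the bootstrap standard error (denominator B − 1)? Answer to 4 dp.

Bootstrap SE is the standard deviation of the 7 replicate medians.
Mean of replicates: (5.1342 + 4.4023 + 5.8819 + 4.5806 + 4.3030 + 5.0422 + 4.6927) / 7 = 34.03690 / 7 = 4.86241
Sum of squared deviations: (+0.27179)² + (−0.46011)² + (+1.01949)² + (−0.28181)² + (−0.55941)² + (+0.17979)² + (−0.16971)² = 1.77841
Variance = 1.77841 / 6 = 0.29640
SE* = √0.29640

SE* = 0.5444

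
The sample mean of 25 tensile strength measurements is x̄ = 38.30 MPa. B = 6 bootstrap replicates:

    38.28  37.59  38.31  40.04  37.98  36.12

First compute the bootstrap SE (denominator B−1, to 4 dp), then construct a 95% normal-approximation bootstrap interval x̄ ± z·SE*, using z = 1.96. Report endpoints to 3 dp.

(35.817, 40.783)

Mean of replicates = 38.0533; sum of squared deviations = 8.0219; SE* = √(8.0219/5) = 1.2666
Margin = 1.96 × 1.2666 = 2.4825
Interval: 38.30 ± 2.4825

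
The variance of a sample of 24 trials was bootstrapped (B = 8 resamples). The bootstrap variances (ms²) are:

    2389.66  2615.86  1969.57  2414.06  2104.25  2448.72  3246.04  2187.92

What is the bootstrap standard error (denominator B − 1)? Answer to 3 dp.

Bootstrap SE is the standard deviation of the 8 replicate variances.
Mean of replicates: (2389.66 + 2615.86 + 1969.57 + 2414.06 + 2104.25 + 2448.72 + 3246.04 + 2187.92) / 8 = 19376.0800 / 8 = 2422.0100
Sum of squared deviations: (−32.3500)² + (+193.8500)² + (−452.4400)² + (−7.9500)² + (−317.7600)² + (+26.7100)² + (+824.0300)² + (−234.0900)² = 1078897.9118
Variance = 1078897.9118 / 7 = 154128.2731
SE* = √154128.2731

SE* = 392.592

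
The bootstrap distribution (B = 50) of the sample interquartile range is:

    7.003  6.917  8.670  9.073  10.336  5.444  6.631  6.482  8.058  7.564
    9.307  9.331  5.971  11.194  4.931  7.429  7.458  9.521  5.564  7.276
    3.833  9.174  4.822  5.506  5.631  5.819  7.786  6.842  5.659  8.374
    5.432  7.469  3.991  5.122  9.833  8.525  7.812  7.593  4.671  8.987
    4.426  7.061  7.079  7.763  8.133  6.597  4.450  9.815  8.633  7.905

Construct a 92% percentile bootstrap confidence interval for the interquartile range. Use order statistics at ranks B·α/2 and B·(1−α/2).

(3.991, 9.833)

Sorted replicates: 3.833, 3.991, 4.426, 4.450, 4.671, 4.822, 4.931, 5.122, 5.432, 5.444, 5.506, 5.564, 5.631, 5.659, 5.819, 5.971, 6.482, 6.597, 6.631, 6.842, 6.917, 7.003, 7.061, 7.079, 7.276, 7.429, 7.458, 7.469, 7.564, 7.593, 7.763, 7.786, 7.812, 7.905, 8.058, 8.133, 8.374, 8.525, 8.633, 8.670, 8.987, 9.073, 9.174, 9.307, 9.331, 9.521, 9.815, 9.833, 10.336, 11.194
α = 0.08; lower rank = 50 × 0.040 = 2; upper rank = 50 × 0.960 = 48.
The 2nd smallest replicate is 3.991; the 48th is 9.833.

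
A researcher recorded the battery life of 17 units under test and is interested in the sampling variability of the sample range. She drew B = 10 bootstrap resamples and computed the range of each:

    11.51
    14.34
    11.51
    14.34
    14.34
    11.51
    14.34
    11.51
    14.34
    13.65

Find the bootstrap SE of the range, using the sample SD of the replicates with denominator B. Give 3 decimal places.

SE* = 1.345

Bootstrap SE is the standard deviation of the 10 replicate ranges.
Mean of replicates: (11.51 + 14.34 + 11.51 + 14.34 + 14.34 + 11.51 + 14.34 + 11.51 + 14.34 + 13.65) / 10 = 131.3900 / 10 = 13.1390
Sum of squared deviations: (−1.6290)² + (+1.2010)² + (−1.6290)² + (+1.2010)² + (+1.2010)² + (−1.6290)² + (+1.2010)² + (−1.6290)² + (+1.2010)² + (+0.5110)² = 18.0877
Variance = 18.0877 / 10 = 1.8088
SE* = √1.8088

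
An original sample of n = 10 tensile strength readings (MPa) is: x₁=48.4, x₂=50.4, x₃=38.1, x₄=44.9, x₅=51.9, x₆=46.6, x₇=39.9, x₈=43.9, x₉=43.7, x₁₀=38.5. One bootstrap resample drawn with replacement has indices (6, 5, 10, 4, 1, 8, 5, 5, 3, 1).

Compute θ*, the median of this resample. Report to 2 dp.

Resample values: 46.6, 51.9, 38.5, 44.9, 48.4, 43.9, 51.9, 51.9, 38.1, 48.4.
Sorted: 38.1, 38.5, 43.9, 44.9, 46.6, 48.4, 48.4, 51.9, 51.9, 51.9
Median = average of the two middle values = 47.50

θ* = 47.50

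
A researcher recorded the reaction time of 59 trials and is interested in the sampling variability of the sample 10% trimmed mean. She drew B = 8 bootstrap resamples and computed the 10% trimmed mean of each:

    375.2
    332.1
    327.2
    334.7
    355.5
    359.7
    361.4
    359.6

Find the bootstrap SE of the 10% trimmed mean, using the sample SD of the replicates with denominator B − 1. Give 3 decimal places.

SE* = 17.122

Bootstrap SE is the standard deviation of the 8 replicate 10% trimmed means.
Mean of replicates: (375.2 + 332.1 + 327.2 + 334.7 + 355.5 + 359.7 + 361.4 + 359.6) / 8 = 2805.4000 / 8 = 350.6750
Sum of squared deviations: (+24.5250)² + (−18.5750)² + (−23.4750)² + (−15.9750)² + (+4.8250)² + (+9.0250)² + (+10.7250)² + (+8.9250)² = 2052.1950
Variance = 2052.1950 / 7 = 293.1707
SE* = √293.1707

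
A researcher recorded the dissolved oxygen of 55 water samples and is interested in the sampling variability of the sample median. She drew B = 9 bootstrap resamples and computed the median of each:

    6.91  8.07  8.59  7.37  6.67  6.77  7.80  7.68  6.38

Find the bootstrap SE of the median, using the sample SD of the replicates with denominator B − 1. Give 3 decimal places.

Bootstrap SE is the standard deviation of the 9 replicate medians.
Mean of replicates: (6.91 + 8.07 + 8.59 + 7.37 + 6.67 + 6.77 + 7.80 + 7.68 + 6.38) / 9 = 66.2400 / 9 = 7.3600
Sum of squared deviations: (−0.4500)² + (+0.7100)² + (+1.2300)² + (+0.0100)² + (−0.6900)² + (−0.5900)² + (+0.4400)² + (+0.3200)² + (−0.9800)² = 4.3002
Variance = 4.3002 / 8 = 0.5375
SE* = √0.5375

SE* = 0.733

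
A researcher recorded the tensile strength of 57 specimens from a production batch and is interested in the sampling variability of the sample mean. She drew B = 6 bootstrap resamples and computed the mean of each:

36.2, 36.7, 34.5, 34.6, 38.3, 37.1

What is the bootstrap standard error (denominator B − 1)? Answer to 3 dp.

SE* = 1.477

Bootstrap SE is the standard deviation of the 6 replicate means.
Mean of replicates: (36.2 + 36.7 + 34.5 + 34.6 + 38.3 + 37.1) / 6 = 217.4000 / 6 = 36.2333
Sum of squared deviations: (−0.0333)² + (+0.4667)² + (−1.7333)² + (−1.6333)² + (+2.0667)² + (+0.8667)² = 10.9133
Variance = 10.9133 / 5 = 2.1827
SE* = √2.1827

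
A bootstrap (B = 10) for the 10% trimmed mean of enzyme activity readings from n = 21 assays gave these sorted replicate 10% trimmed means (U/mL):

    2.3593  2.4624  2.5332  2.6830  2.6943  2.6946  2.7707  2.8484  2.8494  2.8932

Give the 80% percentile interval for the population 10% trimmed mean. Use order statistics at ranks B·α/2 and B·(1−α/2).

(2.3593, 2.8494)

α = 0.20; lower rank = 10 × 0.100 = 1; upper rank = 10 × 0.900 = 9.
The 1st smallest replicate is 2.3593; the 9th is 2.8494.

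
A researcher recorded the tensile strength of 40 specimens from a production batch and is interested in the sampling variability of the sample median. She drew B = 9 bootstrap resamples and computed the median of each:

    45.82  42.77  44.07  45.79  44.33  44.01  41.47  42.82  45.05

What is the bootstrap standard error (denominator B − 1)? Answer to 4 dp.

Bootstrap SE is the standard deviation of the 9 replicate medians.
Mean of replicates: (45.82 + 42.77 + 44.07 + 45.79 + 44.33 + 44.01 + 41.47 + 42.82 + 45.05) / 9 = 396.13000 / 9 = 44.01444
Sum of squared deviations: (+1.80556)² + (−1.24444)² + (+0.05556)² + (+1.77556)² + (+0.31556)² + (−0.00444)² + (−2.54444)² + (−1.19444)² + (+1.03556)² = 17.03722
Variance = 17.03722 / 8 = 2.12965
SE* = √2.12965

SE* = 1.4593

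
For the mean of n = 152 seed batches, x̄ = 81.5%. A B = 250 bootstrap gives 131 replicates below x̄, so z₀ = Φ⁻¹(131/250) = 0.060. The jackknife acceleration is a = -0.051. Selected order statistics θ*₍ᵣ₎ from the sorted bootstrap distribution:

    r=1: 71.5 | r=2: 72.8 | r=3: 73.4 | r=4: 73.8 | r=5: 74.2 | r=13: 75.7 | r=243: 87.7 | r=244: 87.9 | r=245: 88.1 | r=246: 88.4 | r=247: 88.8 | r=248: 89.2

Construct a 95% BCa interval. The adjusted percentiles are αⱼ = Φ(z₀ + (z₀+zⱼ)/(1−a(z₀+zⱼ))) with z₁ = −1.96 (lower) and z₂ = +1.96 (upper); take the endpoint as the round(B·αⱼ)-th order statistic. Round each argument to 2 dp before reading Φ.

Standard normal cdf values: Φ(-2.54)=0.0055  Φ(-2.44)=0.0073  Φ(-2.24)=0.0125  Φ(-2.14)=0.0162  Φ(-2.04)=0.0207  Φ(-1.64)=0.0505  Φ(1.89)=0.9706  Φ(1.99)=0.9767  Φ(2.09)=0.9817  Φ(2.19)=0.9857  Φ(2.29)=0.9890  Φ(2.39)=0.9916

(74.2, 87.7)

Lower: z₀ + z₁ = 0.060 + (-1.960) = -1.900; 1 − a(z₀+z₁) = 1 − (-0.051)(-1.900) = 0.9031; argument = 0.060 + (-1.900)/0.9031 = -2.0439 → -2.04.
α₁ = Φ(-2.04) = 0.0207; rank = round(250 × 0.0207) = 5; θ*₍5₎ = 74.2.
Upper: z₀ + z₂ = 2.020; 1 − a(z₀+z₂) = 1.1030; argument = 1.8913 → 1.89; α₂ = 0.9706; rank = 243; θ*₍243₎ = 87.7.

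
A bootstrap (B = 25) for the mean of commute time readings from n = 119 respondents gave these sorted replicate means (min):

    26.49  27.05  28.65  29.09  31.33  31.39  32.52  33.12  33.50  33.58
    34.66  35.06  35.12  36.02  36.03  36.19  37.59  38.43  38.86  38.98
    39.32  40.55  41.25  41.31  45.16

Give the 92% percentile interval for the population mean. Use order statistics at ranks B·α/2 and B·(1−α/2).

(26.49, 41.31)

α = 0.08; lower rank = 25 × 0.040 = 1; upper rank = 25 × 0.960 = 24.
The 1st smallest replicate is 26.49; the 24th is 41.31.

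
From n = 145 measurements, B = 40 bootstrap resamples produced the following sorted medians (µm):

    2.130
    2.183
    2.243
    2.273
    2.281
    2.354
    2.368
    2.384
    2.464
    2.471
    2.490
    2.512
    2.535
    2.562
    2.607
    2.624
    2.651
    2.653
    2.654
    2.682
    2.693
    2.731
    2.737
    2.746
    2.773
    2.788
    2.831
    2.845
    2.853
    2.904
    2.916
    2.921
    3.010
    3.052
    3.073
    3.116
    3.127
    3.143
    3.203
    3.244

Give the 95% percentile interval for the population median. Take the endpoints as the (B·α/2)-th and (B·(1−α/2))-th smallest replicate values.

α = 0.05; lower rank = 40 × 0.025 = 1; upper rank = 40 × 0.975 = 39.
The 1st smallest replicate is 2.130; the 39th is 3.203.

(2.130, 3.203)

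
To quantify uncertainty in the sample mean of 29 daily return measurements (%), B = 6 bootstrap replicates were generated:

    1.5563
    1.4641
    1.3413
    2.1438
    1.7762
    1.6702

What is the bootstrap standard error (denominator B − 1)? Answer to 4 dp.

Bootstrap SE is the standard deviation of the 6 replicate means.
Mean of replicates: (1.5563 + 1.4641 + 1.3413 + 2.1438 + 1.7762 + 1.6702) / 6 = 9.95190 / 6 = 1.65865
Sum of squared deviations: (−0.10235)² + (−0.19455)² + (−0.31735)² + (+0.48515)² + (+0.11755)² + (+0.01155)² = 0.39836
Variance = 0.39836 / 5 = 0.07967
SE* = √0.07967

SE* = 0.2823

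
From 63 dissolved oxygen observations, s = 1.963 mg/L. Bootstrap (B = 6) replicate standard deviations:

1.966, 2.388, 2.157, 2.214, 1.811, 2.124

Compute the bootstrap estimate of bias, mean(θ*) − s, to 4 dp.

bias = +0.1470

mean(θ*) = (1.966 + 2.388 + 2.157 + 2.214 + 1.811 + 2.124) / 6 = 2.11000
bias = 2.11000 − 1.963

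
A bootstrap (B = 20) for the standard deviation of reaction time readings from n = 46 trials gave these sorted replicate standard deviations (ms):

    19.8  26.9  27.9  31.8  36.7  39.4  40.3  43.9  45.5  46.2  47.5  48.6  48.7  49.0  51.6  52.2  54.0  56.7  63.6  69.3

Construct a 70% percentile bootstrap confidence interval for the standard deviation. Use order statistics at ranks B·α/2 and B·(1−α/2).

(27.9, 54.0)

α = 0.30; lower rank = 20 × 0.150 = 3; upper rank = 20 × 0.850 = 17.
The 3rd smallest replicate is 27.9; the 17th is 54.0.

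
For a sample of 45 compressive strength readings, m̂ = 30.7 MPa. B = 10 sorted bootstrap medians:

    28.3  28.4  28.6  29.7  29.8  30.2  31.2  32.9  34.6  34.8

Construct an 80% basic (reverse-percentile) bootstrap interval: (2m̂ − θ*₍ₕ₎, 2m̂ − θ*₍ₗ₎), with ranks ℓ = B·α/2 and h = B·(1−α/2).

Percentile endpoints at ranks 1 and 9: θ*₍1₎ = 28.3, θ*₍9₎ = 34.6.
Basic interval reflects these around m̂:
  lower = 2 × 30.7 − 34.6 = 26.8
  upper = 2 × 30.7 − 28.3 = 33.1

(26.8, 33.1)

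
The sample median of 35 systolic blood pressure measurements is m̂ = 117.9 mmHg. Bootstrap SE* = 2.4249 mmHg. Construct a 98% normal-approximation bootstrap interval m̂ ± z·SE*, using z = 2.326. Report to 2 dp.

(112.26, 123.54)

Margin = 2.326 × 2.4249 = 5.640
Interval: 117.9 ± 5.640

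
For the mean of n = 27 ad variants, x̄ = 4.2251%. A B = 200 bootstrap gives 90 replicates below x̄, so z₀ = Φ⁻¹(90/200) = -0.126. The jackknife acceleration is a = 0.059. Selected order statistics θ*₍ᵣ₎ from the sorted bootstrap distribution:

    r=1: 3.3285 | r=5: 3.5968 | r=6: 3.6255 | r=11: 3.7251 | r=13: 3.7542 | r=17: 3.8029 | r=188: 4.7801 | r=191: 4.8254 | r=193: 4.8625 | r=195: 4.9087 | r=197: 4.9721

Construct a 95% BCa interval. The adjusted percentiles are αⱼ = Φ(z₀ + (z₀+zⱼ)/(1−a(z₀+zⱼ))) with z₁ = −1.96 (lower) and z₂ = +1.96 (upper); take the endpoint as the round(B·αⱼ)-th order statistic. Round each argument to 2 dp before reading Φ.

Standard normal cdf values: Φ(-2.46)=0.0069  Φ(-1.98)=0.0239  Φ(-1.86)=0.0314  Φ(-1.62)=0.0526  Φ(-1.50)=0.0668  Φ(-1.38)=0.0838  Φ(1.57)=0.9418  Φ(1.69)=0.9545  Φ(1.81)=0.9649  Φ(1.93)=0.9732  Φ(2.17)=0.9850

(3.5968, 4.9087)

Lower: z₀ + z₁ = -0.126 + (-1.960) = -2.086; 1 − a(z₀+z₁) = 1 − (0.059)(-2.086) = 1.1231; argument = -0.126 + (-2.086)/1.1231 = -1.9834 → -1.98.
α₁ = Φ(-1.98) = 0.0239; rank = round(200 × 0.0239) = 5; θ*₍5₎ = 3.5968.
Upper: z₀ + z₂ = 1.834; 1 − a(z₀+z₂) = 0.8918; argument = 1.9305 → 1.93; α₂ = 0.9732; rank = 195; θ*₍195₎ = 4.9087.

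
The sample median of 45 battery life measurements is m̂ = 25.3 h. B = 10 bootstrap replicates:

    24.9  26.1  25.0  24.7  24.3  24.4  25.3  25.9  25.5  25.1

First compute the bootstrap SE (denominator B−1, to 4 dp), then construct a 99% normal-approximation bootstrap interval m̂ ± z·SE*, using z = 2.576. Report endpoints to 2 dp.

Mean of replicates = 25.1200; sum of squared deviations = 3.1760; SE* = √(3.1760/9) = 0.5940
Margin = 2.576 × 0.5940 = 1.530
Interval: 25.3 ± 1.530

(23.77, 26.83)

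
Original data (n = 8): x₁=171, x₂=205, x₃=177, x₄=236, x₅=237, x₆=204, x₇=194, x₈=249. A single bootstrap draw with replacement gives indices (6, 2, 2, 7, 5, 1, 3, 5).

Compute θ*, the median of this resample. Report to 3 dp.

θ* = 204.500

Resample values: 204, 205, 205, 194, 237, 171, 177, 237.
Sorted: 171, 177, 194, 204, 205, 205, 237, 237
Median = average of the two middle values = 204.500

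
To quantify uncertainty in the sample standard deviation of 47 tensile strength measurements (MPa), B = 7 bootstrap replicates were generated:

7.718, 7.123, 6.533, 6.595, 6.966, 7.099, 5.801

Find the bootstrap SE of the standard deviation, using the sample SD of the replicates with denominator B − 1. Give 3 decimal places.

Bootstrap SE is the standard deviation of the 7 replicate standard deviations.
Mean of replicates: (7.718 + 7.123 + 6.533 + 6.595 + 6.966 + 7.099 + 5.801) / 7 = 47.8350 / 7 = 6.8336
Sum of squared deviations: (+0.8844)² + (+0.2894)² + (−0.3006)² + (−0.2386)² + (+0.1324)² + (+0.2654)² + (−1.0326)² = 2.1674
Variance = 2.1674 / 6 = 0.3612
SE* = √0.3612

SE* = 0.601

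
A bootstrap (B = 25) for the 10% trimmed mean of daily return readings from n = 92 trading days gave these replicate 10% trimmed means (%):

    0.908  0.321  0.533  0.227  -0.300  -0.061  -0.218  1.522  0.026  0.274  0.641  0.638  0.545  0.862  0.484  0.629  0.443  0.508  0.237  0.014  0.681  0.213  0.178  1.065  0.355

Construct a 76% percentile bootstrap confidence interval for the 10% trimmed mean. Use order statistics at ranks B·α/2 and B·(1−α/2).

Sorted replicates: -0.300, -0.218, -0.061, 0.014, 0.026, 0.178, 0.213, 0.227, 0.237, 0.274, 0.321, 0.355, 0.443, 0.484, 0.508, 0.533, 0.545, 0.629, 0.638, 0.641, 0.681, 0.862, 0.908, 1.065, 1.522
α = 0.24; lower rank = 25 × 0.120 = 3; upper rank = 25 × 0.880 = 22.
The 3rd smallest replicate is -0.061; the 22nd is 0.862.

(-0.061, 0.862)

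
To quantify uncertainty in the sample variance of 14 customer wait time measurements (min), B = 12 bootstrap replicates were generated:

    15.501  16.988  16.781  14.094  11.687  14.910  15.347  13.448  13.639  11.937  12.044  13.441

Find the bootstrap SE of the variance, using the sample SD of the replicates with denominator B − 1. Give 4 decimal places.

Bootstrap SE is the standard deviation of the 12 replicate variances.
Mean of replicates: (15.501 + 16.988 + 16.781 + 14.094 + 11.687 + 14.910 + 15.347 + 13.448 + 13.639 + 11.937 + 12.044 + 13.441) / 12 = 169.81700 / 12 = 14.15142
Sum of squared deviations: (+1.34958)² + (+2.83658)² + (+2.62958)² + (−0.05742)² + (−2.46442)² + (+0.75858)² + (+1.19558)² + (−0.70342)² + (−0.51242)² + (−2.21442)² + (−2.10742)² + (−0.71042)² = 35.47071
Variance = 35.47071 / 11 = 3.22461
SE* = √3.22461

SE* = 1.7957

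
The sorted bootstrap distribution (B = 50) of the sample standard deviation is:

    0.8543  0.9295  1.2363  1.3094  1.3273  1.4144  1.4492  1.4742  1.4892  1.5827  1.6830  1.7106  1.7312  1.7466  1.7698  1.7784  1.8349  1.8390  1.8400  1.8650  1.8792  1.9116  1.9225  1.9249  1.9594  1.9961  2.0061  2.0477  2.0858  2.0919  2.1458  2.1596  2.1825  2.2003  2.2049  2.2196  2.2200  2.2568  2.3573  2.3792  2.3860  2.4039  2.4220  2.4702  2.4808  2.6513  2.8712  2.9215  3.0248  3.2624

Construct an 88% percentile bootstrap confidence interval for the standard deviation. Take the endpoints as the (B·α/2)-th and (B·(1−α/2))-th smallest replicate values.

α = 0.12; lower rank = 50 × 0.060 = 3; upper rank = 50 × 0.940 = 47.
The 3rd smallest replicate is 1.2363; the 47th is 2.8712.

(1.2363, 2.8712)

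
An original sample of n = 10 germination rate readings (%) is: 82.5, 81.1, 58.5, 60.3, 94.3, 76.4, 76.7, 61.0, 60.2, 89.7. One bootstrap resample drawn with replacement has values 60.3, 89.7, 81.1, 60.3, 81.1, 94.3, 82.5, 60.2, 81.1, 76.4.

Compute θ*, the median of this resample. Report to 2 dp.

Sorted: 60.2, 60.3, 60.3, 76.4, 81.1, 81.1, 81.1, 82.5, 89.7, 94.3
Median = average of the two middle values = 81.10

θ* = 81.10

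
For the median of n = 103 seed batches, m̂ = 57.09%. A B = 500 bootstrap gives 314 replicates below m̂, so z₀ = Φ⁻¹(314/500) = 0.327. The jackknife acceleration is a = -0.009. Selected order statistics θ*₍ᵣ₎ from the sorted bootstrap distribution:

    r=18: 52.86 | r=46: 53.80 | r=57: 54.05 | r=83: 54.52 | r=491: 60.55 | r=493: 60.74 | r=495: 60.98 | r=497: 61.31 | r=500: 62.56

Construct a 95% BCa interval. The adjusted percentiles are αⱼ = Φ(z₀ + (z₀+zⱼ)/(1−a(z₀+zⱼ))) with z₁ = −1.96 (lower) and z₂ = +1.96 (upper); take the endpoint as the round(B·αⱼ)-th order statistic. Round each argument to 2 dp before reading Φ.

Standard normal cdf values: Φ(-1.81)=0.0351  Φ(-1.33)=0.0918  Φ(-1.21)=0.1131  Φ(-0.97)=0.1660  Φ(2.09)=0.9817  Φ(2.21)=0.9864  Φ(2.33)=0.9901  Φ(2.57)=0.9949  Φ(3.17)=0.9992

Lower: z₀ + z₁ = 0.327 + (-1.960) = -1.633; 1 − a(z₀+z₁) = 1 − (-0.009)(-1.633) = 0.9853; argument = 0.327 + (-1.633)/0.9853 = -1.3304 → -1.33.
α₁ = Φ(-1.33) = 0.0918; rank = round(500 × 0.0918) = 46; θ*₍46₎ = 53.80.
Upper: z₀ + z₂ = 2.287; 1 − a(z₀+z₂) = 1.0206; argument = 2.5679 → 2.57; α₂ = 0.9949; rank = 497; θ*₍497₎ = 61.31.

(53.80, 61.31)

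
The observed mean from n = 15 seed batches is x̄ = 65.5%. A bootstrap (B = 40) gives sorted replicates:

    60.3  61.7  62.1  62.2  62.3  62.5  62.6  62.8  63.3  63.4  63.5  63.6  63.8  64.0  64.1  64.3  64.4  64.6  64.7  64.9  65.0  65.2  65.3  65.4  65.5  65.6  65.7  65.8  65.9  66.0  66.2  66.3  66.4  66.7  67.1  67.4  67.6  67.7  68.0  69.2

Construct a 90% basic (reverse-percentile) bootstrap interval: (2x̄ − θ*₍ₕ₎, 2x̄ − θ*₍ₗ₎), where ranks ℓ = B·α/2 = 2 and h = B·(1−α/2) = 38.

Percentile endpoints at ranks 2 and 38: θ*₍2₎ = 61.7, θ*₍38₎ = 67.7.
Basic interval reflects these around x̄:
  lower = 2 × 65.5 − 67.7 = 63.3
  upper = 2 × 65.5 − 61.7 = 69.3

(63.3, 69.3)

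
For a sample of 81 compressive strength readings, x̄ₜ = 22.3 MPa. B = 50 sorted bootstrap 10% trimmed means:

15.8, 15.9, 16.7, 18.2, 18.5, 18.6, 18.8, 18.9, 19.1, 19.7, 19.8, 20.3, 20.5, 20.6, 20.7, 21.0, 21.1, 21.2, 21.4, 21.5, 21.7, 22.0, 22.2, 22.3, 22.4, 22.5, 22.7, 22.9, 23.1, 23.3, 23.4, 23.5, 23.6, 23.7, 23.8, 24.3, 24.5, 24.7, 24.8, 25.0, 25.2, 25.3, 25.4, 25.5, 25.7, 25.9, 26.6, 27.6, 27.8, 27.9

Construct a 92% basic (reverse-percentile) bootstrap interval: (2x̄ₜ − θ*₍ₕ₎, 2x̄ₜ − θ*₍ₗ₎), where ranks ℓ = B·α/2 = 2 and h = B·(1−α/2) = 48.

(17.0, 28.7)

Percentile endpoints at ranks 2 and 48: θ*₍2₎ = 15.9, θ*₍48₎ = 27.6.
Basic interval reflects these around x̄ₜ:
  lower = 2 × 22.3 − 27.6 = 17.0
  upper = 2 × 22.3 − 15.9 = 28.7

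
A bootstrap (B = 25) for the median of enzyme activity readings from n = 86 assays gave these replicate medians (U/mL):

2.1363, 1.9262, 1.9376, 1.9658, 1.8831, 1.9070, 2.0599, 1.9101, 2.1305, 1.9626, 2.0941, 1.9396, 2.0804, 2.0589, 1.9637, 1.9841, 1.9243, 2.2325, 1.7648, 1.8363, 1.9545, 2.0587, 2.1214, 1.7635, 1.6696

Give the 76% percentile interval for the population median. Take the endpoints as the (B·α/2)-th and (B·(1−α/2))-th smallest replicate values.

Sorted replicates: 1.6696, 1.7635, 1.7648, 1.8363, 1.8831, 1.9070, 1.9101, 1.9243, 1.9262, 1.9376, 1.9396, 1.9545, 1.9626, 1.9637, 1.9658, 1.9841, 2.0587, 2.0589, 2.0599, 2.0804, 2.0941, 2.1214, 2.1305, 2.1363, 2.2325
α = 0.24; lower rank = 25 × 0.120 = 3; upper rank = 25 × 0.880 = 22.
The 3rd smallest replicate is 1.7648; the 22nd is 2.1214.

(1.7648, 2.1214)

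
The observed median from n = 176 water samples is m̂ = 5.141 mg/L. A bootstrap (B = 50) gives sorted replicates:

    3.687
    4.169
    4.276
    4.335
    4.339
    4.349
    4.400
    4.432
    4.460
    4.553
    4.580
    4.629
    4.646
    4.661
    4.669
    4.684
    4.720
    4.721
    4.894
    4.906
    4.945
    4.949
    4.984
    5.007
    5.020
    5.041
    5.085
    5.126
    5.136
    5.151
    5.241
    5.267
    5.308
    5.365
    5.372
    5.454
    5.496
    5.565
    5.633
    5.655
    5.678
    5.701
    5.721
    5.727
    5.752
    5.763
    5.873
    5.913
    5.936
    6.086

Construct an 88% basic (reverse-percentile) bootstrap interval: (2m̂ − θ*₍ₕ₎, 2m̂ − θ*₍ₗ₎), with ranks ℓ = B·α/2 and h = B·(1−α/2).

Percentile endpoints at ranks 3 and 47: θ*₍3₎ = 4.276, θ*₍47₎ = 5.873.
Basic interval reflects these around m̂:
  lower = 2 × 5.141 − 5.873 = 4.409
  upper = 2 × 5.141 − 4.276 = 6.006

(4.409, 6.006)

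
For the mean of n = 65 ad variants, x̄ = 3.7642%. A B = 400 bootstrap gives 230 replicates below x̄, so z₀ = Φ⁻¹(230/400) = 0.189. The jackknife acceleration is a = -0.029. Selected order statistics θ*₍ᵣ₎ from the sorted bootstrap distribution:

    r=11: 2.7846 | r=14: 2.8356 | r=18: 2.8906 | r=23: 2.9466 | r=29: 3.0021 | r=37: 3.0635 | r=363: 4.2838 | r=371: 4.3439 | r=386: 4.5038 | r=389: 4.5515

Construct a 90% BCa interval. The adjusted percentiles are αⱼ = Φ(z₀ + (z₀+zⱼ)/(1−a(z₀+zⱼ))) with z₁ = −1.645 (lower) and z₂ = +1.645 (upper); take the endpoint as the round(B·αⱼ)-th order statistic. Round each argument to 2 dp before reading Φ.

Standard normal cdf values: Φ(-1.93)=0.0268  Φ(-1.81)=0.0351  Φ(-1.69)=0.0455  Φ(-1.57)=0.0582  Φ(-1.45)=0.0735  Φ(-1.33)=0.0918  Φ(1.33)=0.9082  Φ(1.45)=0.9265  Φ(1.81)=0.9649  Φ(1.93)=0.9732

(3.0635, 4.5515)

Lower: z₀ + z₁ = 0.189 + (-1.645) = -1.456; 1 − a(z₀+z₁) = 1 − (-0.029)(-1.456) = 0.9578; argument = 0.189 + (-1.456)/0.9578 = -1.3312 → -1.33.
α₁ = Φ(-1.33) = 0.0918; rank = round(400 × 0.0918) = 37; θ*₍37₎ = 3.0635.
Upper: z₀ + z₂ = 1.834; 1 − a(z₀+z₂) = 1.0532; argument = 1.9304 → 1.93; α₂ = 0.9732; rank = 389; θ*₍389₎ = 4.5515.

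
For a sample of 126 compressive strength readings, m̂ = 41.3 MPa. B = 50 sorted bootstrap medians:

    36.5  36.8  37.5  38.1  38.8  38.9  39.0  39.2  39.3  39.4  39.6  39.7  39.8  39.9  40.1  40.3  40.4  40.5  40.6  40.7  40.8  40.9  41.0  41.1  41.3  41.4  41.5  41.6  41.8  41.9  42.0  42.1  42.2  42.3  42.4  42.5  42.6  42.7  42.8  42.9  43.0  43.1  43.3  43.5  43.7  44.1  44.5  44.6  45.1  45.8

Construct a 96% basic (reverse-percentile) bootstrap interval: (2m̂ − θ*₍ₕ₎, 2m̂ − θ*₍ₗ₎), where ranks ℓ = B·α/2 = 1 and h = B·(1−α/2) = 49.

(37.5, 46.1)

Percentile endpoints at ranks 1 and 49: θ*₍1₎ = 36.5, θ*₍49₎ = 45.1.
Basic interval reflects these around m̂:
  lower = 2 × 41.3 − 45.1 = 37.5
  upper = 2 × 41.3 − 36.5 = 46.1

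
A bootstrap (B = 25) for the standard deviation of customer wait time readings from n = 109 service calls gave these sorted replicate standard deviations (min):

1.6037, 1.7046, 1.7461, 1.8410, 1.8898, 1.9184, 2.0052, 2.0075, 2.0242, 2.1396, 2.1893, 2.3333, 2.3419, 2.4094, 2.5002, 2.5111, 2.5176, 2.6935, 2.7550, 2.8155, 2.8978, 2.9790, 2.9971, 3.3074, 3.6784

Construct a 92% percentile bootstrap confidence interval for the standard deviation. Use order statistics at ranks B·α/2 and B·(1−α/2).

α = 0.08; lower rank = 25 × 0.040 = 1; upper rank = 25 × 0.960 = 24.
The 1st smallest replicate is 1.6037; the 24th is 3.3074.

(1.6037, 3.3074)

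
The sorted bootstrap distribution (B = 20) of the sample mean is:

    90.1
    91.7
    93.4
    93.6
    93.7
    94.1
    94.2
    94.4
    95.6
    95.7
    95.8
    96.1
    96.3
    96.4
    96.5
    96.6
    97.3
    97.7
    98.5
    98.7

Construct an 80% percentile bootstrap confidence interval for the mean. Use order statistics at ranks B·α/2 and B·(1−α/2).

(91.7, 97.7)

α = 0.20; lower rank = 20 × 0.100 = 2; upper rank = 20 × 0.900 = 18.
The 2nd smallest replicate is 91.7; the 18th is 97.7.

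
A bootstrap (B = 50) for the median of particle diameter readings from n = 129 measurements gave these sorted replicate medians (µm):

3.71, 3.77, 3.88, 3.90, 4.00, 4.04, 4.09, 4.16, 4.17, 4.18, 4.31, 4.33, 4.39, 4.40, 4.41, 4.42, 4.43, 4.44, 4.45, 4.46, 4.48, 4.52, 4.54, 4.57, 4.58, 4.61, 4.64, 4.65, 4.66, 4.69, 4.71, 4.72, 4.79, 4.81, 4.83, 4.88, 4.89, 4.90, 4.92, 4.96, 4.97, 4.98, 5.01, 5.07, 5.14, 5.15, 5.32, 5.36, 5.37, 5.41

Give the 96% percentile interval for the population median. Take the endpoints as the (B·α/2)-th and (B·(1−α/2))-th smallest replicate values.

α = 0.04; lower rank = 50 × 0.020 = 1; upper rank = 50 × 0.980 = 49.
The 1st smallest replicate is 3.71; the 49th is 5.37.

(3.71, 5.37)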